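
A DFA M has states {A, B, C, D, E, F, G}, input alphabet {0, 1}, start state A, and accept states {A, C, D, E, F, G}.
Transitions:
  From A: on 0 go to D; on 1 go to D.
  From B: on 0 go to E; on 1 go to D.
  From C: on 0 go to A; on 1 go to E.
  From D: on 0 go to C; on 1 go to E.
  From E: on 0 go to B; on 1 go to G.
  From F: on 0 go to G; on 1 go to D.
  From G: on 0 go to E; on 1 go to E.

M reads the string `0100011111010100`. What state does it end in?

B

A --0--> D
D --1--> E
E --0--> B
B --0--> E
E --0--> B
B --1--> D
D --1--> E
E --1--> G
G --1--> E
E --1--> G
G --0--> E
E --1--> G
G --0--> E
E --1--> G
G --0--> E
E --0--> B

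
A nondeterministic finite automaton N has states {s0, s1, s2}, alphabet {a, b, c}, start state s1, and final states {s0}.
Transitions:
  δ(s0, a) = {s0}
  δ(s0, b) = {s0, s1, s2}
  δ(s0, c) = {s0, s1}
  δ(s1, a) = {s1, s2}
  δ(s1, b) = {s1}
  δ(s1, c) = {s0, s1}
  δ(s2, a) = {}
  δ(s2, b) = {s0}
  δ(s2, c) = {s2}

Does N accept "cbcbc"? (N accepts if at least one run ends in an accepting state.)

Start: {s1}
read c: {s0, s1}
read b: {s0, s1, s2}
read c: {s0, s1, s2}
read b: {s0, s1, s2}
read c: {s0, s1, s2}
Reachable ∩ accepting = {s0} — nonempty.

accepted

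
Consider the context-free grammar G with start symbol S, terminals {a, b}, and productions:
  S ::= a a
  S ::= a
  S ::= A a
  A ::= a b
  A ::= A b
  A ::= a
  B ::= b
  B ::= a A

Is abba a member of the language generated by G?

yes

S ⇒ Aa ⇒ Aba ⇒ abba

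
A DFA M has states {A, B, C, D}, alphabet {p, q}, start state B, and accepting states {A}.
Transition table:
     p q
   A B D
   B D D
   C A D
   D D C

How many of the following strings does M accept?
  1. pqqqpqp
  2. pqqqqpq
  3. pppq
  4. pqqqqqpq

pqqqpqp: rejected
pqqqqpq: rejected
pppq: rejected
pqqqqqpq: rejected

0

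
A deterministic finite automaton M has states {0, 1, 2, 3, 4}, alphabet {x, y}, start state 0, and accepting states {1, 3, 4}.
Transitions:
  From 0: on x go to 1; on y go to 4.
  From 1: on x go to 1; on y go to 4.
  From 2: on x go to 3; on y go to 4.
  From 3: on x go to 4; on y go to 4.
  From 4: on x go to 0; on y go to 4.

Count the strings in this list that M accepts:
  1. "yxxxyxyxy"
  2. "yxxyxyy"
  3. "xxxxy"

"yxxxyxyxy": accepted
"yxxyxyy": accepted
"xxxxy": accepted

3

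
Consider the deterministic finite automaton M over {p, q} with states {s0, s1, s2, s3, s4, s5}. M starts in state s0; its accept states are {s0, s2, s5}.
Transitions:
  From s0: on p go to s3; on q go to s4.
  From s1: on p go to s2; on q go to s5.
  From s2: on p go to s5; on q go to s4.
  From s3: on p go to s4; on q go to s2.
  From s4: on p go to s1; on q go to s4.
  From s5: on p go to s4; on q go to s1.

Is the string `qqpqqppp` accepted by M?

rejected

s0 --q--> s4
s4 --q--> s4
s4 --p--> s1
s1 --q--> s5
s5 --q--> s1
s1 --p--> s2
s2 --p--> s5
s5 --p--> s4
End in state s4, which is not an accepting state.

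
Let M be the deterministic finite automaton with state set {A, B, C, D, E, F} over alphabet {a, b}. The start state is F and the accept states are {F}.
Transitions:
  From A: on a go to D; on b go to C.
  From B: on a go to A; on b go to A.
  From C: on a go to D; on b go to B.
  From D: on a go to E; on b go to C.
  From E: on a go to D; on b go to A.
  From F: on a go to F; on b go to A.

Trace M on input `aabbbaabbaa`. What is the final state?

F --a--> F
F --a--> F
F --b--> A
A --b--> C
C --b--> B
B --a--> A
A --a--> D
D --b--> C
C --b--> B
B --a--> A
A --a--> D

D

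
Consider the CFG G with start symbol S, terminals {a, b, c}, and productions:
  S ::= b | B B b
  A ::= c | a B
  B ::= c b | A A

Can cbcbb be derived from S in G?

S ⇒ BBb ⇒ cbBb ⇒ cbcbb

yes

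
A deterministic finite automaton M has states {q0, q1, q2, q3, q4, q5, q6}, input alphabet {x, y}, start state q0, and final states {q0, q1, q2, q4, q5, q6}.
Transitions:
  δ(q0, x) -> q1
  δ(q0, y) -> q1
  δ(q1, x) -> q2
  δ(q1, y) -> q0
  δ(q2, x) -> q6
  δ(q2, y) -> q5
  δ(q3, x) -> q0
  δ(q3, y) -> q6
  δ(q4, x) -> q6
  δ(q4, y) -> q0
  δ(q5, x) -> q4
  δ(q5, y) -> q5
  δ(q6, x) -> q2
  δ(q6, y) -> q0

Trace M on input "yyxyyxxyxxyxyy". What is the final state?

q0 --y--> q1
q1 --y--> q0
q0 --x--> q1
q1 --y--> q0
q0 --y--> q1
q1 --x--> q2
q2 --x--> q6
q6 --y--> q0
q0 --x--> q1
q1 --x--> q2
q2 --y--> q5
q5 --x--> q4
q4 --y--> q0
q0 --y--> q1

q1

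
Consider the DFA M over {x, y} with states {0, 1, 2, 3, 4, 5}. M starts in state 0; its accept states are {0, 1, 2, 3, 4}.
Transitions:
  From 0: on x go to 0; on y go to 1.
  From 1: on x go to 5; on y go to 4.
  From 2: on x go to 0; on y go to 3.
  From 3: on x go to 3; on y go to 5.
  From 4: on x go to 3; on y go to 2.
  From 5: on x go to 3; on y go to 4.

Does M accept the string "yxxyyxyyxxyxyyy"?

0 --y--> 1
1 --x--> 5
5 --x--> 3
3 --y--> 5
5 --y--> 4
4 --x--> 3
3 --y--> 5
5 --y--> 4
4 --x--> 3
3 --x--> 3
3 --y--> 5
5 --x--> 3
3 --y--> 5
5 --y--> 4
4 --y--> 2
End in state 2, which is an accepting state.

accepted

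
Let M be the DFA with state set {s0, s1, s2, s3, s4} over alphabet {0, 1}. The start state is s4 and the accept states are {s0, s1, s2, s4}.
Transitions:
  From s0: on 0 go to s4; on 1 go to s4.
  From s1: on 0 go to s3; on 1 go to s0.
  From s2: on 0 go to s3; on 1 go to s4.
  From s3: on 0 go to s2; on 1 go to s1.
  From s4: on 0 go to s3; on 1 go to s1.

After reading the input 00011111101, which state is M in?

s4 --0--> s3
s3 --0--> s2
s2 --0--> s3
s3 --1--> s1
s1 --1--> s0
s0 --1--> s4
s4 --1--> s1
s1 --1--> s0
s0 --1--> s4
s4 --0--> s3
s3 --1--> s1

s1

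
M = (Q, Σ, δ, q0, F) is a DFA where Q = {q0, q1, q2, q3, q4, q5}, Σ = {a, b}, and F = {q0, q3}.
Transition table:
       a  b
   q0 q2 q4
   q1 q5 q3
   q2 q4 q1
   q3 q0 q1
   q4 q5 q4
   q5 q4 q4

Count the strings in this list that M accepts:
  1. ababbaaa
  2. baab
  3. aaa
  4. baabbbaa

0

ababbaaa: rejected
baab: rejected
aaa: rejected
baabbbaa: rejected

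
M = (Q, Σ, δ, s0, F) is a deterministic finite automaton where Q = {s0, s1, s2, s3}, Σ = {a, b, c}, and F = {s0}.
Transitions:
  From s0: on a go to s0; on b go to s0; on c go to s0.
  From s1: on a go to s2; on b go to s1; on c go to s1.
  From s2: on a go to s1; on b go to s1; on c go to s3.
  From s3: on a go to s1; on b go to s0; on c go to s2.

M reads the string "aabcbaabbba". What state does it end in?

s0

s0 --a--> s0
s0 --a--> s0
s0 --b--> s0
s0 --c--> s0
s0 --b--> s0
s0 --a--> s0
s0 --a--> s0
s0 --b--> s0
s0 --b--> s0
s0 --b--> s0
s0 --a--> s0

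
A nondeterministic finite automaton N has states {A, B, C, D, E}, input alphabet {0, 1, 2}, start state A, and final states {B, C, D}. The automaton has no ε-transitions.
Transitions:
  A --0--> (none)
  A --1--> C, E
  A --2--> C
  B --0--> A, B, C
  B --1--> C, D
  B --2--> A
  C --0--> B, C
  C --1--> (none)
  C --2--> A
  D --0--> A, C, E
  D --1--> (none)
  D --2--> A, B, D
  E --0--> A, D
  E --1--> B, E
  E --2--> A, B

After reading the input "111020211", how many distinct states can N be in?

Start: {A}
read 1: {C, E}
read 1: {B, E}
read 1: {B, C, D, E}
read 0: {A, B, C, D, E}
read 2: {A, B, C, D}
read 0: {A, B, C, E}
read 2: {A, B, C}
read 1: {C, D, E}
read 1: {B, E}
Final reachable set {B, E} has 2 states.

2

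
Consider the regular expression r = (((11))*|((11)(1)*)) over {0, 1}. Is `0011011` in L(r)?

Neither ((11))* nor ((11)(1)*) matches 0011011.

no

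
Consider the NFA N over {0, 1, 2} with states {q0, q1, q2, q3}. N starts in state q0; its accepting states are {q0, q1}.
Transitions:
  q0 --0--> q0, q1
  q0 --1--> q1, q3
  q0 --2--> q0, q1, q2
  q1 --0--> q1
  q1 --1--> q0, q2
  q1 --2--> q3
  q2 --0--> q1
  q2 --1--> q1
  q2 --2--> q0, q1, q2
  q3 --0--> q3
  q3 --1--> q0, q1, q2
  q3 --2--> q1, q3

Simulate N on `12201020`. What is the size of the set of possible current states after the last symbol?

3

Start: {q0}
read 1: {q1, q3}
read 2: {q1, q3}
read 2: {q1, q3}
read 0: {q1, q3}
read 1: {q0, q1, q2}
read 0: {q0, q1}
read 2: {q0, q1, q2, q3}
read 0: {q0, q1, q3}
Final reachable set {q0, q1, q3} has 3 states.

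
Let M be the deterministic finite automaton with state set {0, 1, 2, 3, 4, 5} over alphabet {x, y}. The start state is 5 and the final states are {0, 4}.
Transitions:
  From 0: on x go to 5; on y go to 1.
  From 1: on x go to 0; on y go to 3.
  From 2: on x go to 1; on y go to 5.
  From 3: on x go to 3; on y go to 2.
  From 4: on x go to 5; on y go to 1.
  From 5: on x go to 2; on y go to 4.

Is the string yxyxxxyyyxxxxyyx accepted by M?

5 --y--> 4
4 --x--> 5
5 --y--> 4
4 --x--> 5
5 --x--> 2
2 --x--> 1
1 --y--> 3
3 --y--> 2
2 --y--> 5
5 --x--> 2
2 --x--> 1
1 --x--> 0
0 --x--> 5
5 --y--> 4
4 --y--> 1
1 --x--> 0
End in state 0, which is an accepting state.

accepted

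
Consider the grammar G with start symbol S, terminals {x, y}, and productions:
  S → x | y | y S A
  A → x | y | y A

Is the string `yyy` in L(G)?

S ⇒ ySA ⇒ yyA ⇒ yyy

yes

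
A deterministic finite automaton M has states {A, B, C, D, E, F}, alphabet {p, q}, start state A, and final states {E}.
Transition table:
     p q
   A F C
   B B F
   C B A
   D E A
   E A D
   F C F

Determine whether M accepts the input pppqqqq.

A --p--> F
F --p--> C
C --p--> B
B --q--> F
F --q--> F
F --q--> F
F --q--> F
End in state F, which is not an accepting state.

rejected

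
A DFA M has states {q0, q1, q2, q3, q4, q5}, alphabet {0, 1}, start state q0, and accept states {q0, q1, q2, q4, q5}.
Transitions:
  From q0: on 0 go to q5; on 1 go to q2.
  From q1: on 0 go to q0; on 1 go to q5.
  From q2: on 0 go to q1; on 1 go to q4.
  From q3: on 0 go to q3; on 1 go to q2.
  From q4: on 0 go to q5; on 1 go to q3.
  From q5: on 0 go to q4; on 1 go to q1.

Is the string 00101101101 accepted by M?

q0 --0--> q5
q5 --0--> q4
q4 --1--> q3
q3 --0--> q3
q3 --1--> q2
q2 --1--> q4
q4 --0--> q5
q5 --1--> q1
q1 --1--> q5
q5 --0--> q4
q4 --1--> q3
End in state q3, which is not an accepting state.

rejected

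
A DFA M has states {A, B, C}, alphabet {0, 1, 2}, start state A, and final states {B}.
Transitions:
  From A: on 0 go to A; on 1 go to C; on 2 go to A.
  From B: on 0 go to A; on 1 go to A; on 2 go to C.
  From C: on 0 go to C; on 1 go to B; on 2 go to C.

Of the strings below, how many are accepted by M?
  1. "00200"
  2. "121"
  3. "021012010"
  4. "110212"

1

"00200": rejected
"121": accepted
"021012010": rejected
"110212": rejected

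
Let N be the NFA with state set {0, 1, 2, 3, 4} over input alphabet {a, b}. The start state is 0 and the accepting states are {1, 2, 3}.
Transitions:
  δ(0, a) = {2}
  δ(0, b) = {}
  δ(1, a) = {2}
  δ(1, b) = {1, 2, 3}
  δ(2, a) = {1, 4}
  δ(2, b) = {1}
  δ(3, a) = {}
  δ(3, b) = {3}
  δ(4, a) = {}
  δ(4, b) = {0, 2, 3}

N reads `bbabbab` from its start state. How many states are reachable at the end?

Start: {0}
read b: {}
The reachable set is empty and stays empty for the remaining 6 symbols.
Final reachable set {} has 0 states.

0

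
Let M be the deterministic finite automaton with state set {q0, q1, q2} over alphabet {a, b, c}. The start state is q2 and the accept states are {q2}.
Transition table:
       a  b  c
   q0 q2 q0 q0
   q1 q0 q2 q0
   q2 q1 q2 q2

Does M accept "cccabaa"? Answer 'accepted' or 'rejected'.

rejected

q2 --c--> q2
q2 --c--> q2
q2 --c--> q2
q2 --a--> q1
q1 --b--> q2
q2 --a--> q1
q1 --a--> q0
End in state q0, which is not an accepting state.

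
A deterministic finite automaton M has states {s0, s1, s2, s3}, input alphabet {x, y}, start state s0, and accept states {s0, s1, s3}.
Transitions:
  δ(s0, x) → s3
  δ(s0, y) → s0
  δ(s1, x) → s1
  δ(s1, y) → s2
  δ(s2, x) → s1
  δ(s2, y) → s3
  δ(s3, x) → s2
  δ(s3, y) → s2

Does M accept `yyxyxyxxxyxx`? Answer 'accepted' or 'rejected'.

accepted

s0 --y--> s0
s0 --y--> s0
s0 --x--> s3
s3 --y--> s2
s2 --x--> s1
s1 --y--> s2
s2 --x--> s1
s1 --x--> s1
s1 --x--> s1
s1 --y--> s2
s2 --x--> s1
s1 --x--> s1
End in state s1, which is an accepting state.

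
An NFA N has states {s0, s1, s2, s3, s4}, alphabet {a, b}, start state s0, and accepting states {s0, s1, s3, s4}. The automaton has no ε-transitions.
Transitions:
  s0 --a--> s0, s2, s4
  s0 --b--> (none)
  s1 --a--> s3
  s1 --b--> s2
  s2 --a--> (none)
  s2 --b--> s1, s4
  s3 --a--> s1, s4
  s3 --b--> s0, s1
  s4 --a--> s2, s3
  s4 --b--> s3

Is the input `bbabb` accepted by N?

Start: {s0}
read b: {}
The reachable set is empty and stays empty for the remaining 4 symbols.
Reachable ∩ accepting = {} — empty.

rejected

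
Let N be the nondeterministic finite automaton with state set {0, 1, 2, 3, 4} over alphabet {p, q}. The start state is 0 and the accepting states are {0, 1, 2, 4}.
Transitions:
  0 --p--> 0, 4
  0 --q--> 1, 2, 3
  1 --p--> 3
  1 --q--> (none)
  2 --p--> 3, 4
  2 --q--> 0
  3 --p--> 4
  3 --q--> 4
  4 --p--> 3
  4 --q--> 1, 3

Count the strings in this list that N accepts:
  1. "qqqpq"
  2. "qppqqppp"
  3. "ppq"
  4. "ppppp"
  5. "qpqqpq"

"qqqpq": accepted
"qppqqppp": accepted
"ppq": accepted
"ppppp": accepted
"qpqqpq": accepted

5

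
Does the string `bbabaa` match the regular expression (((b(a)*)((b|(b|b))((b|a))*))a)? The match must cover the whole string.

Split as bbaba·a: ((b(a)*)((b|(b|b))((b|a))*)) matches bbaba and a matches a.

yes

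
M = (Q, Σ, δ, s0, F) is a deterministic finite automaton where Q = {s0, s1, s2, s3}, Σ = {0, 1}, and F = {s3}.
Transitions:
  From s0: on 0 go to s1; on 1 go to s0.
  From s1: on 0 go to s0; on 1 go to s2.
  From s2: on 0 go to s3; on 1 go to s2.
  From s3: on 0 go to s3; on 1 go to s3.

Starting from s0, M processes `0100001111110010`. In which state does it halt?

s0 --0--> s1
s1 --1--> s2
s2 --0--> s3
s3 --0--> s3
s3 --0--> s3
s3 --0--> s3
s3 --1--> s3
s3 --1--> s3
s3 --1--> s3
s3 --1--> s3
s3 --1--> s3
s3 --1--> s3
s3 --0--> s3
s3 --0--> s3
s3 --1--> s3
s3 --0--> s3

s3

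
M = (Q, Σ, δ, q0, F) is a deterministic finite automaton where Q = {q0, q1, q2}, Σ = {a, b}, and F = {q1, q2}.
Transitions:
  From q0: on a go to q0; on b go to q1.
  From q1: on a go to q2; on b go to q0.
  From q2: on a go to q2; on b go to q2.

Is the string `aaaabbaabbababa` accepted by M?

accepted

q0 --a--> q0
q0 --a--> q0
q0 --a--> q0
q0 --a--> q0
q0 --b--> q1
q1 --b--> q0
q0 --a--> q0
q0 --a--> q0
q0 --b--> q1
q1 --b--> q0
q0 --a--> q0
q0 --b--> q1
q1 --a--> q2
q2 --b--> q2
q2 --a--> q2
End in state q2, which is an accepting state.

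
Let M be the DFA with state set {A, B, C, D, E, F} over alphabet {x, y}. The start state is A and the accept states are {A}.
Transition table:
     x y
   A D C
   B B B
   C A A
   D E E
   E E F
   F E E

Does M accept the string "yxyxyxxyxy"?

rejected

A --y--> C
C --x--> A
A --y--> C
C --x--> A
A --y--> C
C --x--> A
A --x--> D
D --y--> E
E --x--> E
E --y--> F
End in state F, which is not an accepting state.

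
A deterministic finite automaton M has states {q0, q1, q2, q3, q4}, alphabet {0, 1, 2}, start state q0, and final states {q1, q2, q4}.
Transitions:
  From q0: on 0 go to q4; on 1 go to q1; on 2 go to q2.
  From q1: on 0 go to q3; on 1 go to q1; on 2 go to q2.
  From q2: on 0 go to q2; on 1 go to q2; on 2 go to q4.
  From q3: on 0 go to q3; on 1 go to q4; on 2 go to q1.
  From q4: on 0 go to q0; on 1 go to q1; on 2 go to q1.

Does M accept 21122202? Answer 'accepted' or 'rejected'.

q0 --2--> q2
q2 --1--> q2
q2 --1--> q2
q2 --2--> q4
q4 --2--> q1
q1 --2--> q2
q2 --0--> q2
q2 --2--> q4
End in state q4, which is an accepting state.

accepted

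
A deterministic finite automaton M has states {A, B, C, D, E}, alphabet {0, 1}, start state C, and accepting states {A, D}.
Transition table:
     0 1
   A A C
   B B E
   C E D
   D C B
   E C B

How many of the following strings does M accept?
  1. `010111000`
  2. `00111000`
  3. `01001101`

0

`010111000`: rejected
`00111000`: rejected
`01001101`: rejected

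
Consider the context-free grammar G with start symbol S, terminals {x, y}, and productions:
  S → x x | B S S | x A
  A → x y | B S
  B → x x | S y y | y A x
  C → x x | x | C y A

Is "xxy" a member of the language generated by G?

S ⇒ xA ⇒ xxy

yes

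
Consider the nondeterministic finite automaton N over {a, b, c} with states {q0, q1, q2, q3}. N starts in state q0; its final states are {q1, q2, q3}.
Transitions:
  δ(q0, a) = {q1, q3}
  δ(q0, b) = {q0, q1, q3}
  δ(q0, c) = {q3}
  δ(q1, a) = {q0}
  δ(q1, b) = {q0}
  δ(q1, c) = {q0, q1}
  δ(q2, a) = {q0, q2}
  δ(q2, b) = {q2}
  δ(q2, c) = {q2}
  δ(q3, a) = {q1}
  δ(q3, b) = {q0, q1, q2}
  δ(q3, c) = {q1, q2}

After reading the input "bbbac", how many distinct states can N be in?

Start: {q0}
read b: {q0, q1, q3}
read b: {q0, q1, q2, q3}
read b: {q0, q1, q2, q3}
read a: {q0, q1, q2, q3}
read c: {q0, q1, q2, q3}
Final reachable set {q0, q1, q2, q3} has 4 states.

4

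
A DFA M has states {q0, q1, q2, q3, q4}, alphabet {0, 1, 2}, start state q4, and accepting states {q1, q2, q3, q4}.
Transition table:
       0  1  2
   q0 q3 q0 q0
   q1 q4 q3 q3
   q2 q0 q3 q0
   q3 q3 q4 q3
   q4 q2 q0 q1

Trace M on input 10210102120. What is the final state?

q4 --1--> q0
q0 --0--> q3
q3 --2--> q3
q3 --1--> q4
q4 --0--> q2
q2 --1--> q3
q3 --0--> q3
q3 --2--> q3
q3 --1--> q4
q4 --2--> q1
q1 --0--> q4

q4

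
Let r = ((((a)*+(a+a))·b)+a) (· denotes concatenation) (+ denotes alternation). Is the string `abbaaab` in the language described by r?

no

Neither (((a)*+(a+a))·b) nor a matches abbaaab.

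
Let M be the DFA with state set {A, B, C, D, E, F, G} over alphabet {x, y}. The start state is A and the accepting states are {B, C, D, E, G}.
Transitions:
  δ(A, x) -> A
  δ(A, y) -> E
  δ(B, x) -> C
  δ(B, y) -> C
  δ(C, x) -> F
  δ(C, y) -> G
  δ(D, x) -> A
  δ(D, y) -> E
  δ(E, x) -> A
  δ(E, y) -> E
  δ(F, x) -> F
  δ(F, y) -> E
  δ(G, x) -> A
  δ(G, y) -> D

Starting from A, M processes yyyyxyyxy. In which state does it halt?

A --y--> E
E --y--> E
E --y--> E
E --y--> E
E --x--> A
A --y--> E
E --y--> E
E --x--> A
A --y--> E

E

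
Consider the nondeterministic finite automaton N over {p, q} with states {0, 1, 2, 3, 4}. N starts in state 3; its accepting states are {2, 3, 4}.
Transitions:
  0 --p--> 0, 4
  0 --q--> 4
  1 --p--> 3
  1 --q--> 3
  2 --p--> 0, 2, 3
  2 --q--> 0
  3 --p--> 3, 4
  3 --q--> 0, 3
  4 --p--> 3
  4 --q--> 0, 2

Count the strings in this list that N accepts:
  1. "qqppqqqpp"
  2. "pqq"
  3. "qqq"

"qqppqqqpp": accepted
"pqq": accepted
"qqq": accepted

3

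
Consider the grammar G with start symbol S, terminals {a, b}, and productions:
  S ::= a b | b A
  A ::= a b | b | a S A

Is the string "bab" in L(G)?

yes

S ⇒ bA ⇒ bab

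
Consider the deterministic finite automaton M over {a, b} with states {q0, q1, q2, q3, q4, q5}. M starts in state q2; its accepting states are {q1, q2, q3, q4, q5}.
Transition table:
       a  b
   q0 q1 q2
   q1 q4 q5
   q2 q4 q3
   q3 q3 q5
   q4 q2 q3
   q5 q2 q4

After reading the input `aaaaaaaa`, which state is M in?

q2

q2 --a--> q4
q4 --a--> q2
q2 --a--> q4
q4 --a--> q2
q2 --a--> q4
q4 --a--> q2
q2 --a--> q4
q4 --a--> q2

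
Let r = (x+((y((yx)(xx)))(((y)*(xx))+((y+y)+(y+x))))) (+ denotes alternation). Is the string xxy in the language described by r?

Neither x nor ((y((yx)(xx)))(((y)*(xx))+((y+y)+(y+x)))) matches xxy.

no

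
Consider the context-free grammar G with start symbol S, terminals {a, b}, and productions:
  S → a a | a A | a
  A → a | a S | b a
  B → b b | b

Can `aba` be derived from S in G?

yes

S ⇒ aA ⇒ aba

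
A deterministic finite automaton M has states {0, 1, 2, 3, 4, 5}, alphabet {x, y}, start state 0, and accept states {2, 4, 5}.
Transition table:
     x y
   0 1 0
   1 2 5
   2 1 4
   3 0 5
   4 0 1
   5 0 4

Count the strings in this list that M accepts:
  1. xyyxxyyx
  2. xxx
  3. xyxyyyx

xyyxxyyx: rejected
xxx: rejected
xyxyyyx: rejected

0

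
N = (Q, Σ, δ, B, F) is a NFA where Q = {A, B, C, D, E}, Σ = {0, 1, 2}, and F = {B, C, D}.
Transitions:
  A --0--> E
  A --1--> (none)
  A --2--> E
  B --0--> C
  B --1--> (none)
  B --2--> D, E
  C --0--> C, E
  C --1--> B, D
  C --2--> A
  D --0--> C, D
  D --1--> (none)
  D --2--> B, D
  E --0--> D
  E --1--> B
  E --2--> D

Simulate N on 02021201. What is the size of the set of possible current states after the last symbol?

Start: {B}
read 0: {C}
read 2: {A}
read 0: {E}
read 2: {D}
read 1: {}
The reachable set is empty and stays empty for the remaining 3 symbols.
Final reachable set {} has 0 states.

0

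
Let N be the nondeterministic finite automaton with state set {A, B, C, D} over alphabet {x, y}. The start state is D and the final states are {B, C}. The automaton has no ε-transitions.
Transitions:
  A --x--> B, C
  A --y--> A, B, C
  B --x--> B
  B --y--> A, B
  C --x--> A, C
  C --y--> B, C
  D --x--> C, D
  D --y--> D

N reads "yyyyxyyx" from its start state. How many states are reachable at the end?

Start: {D}
read y: {D}
read y: {D}
read y: {D}
read y: {D}
read x: {C, D}
read y: {B, C, D}
read y: {A, B, C, D}
read x: {A, B, C, D}
Final reachable set {A, B, C, D} has 4 states.

4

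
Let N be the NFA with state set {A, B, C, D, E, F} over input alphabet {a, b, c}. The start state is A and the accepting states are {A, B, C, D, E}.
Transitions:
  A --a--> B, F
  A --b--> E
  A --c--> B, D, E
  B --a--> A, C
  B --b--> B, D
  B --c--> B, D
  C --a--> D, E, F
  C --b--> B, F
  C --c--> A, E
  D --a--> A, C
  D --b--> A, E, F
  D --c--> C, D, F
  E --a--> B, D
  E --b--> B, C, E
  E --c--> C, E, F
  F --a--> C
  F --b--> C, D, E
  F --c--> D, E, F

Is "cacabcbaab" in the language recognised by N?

Start: {A}
read c: {B, D, E}
read a: {A, B, C, D}
read c: {A, B, C, D, E, F}
read a: {A, B, C, D, E, F}
read b: {A, B, C, D, E, F}
read c: {A, B, C, D, E, F}
read b: {A, B, C, D, E, F}
read a: {A, B, C, D, E, F}
read a: {A, B, C, D, E, F}
read b: {A, B, C, D, E, F}
Reachable ∩ accepting = {A, B, C, D, E} — nonempty.

accepted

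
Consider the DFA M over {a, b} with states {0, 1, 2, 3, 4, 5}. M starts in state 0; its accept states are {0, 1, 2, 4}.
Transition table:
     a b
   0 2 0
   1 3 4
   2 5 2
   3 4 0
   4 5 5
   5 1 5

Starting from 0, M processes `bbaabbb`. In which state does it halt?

0 --b--> 0
0 --b--> 0
0 --a--> 2
2 --a--> 5
5 --b--> 5
5 --b--> 5
5 --b--> 5

5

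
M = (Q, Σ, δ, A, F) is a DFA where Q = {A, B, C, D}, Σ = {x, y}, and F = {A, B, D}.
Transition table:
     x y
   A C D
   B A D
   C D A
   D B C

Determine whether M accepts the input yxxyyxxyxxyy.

A --y--> D
D --x--> B
B --x--> A
A --y--> D
D --y--> C
C --x--> D
D --x--> B
B --y--> D
D --x--> B
B --x--> A
A --y--> D
D --y--> C
End in state C, which is not an accepting state.

rejected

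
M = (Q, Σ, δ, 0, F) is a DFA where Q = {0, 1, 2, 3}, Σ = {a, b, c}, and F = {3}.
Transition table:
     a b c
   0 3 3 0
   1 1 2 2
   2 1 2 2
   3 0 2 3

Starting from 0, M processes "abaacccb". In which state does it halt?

2

0 --a--> 3
3 --b--> 2
2 --a--> 1
1 --a--> 1
1 --c--> 2
2 --c--> 2
2 --c--> 2
2 --b--> 2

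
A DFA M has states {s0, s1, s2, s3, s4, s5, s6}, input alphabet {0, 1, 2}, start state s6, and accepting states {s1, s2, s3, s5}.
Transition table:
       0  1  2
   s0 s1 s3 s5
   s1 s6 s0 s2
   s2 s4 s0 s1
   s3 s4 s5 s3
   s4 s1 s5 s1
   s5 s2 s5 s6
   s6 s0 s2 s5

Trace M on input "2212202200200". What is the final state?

s1

s6 --2--> s5
s5 --2--> s6
s6 --1--> s2
s2 --2--> s1
s1 --2--> s2
s2 --0--> s4
s4 --2--> s1
s1 --2--> s2
s2 --0--> s4
s4 --0--> s1
s1 --2--> s2
s2 --0--> s4
s4 --0--> s1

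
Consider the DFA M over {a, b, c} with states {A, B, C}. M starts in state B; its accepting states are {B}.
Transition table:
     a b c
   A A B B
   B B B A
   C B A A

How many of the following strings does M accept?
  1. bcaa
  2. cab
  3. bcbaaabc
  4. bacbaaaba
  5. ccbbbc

2

bcaa: rejected
cab: accepted
bcbaaabc: rejected
bacbaaaba: accepted
ccbbbc: rejected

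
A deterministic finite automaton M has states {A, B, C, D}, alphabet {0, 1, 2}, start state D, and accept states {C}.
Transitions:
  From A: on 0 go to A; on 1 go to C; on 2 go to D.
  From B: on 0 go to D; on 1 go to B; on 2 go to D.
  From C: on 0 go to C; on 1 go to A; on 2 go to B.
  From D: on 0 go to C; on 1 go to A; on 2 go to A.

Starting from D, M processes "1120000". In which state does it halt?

C

D --1--> A
A --1--> C
C --2--> B
B --0--> D
D --0--> C
C --0--> C
C --0--> C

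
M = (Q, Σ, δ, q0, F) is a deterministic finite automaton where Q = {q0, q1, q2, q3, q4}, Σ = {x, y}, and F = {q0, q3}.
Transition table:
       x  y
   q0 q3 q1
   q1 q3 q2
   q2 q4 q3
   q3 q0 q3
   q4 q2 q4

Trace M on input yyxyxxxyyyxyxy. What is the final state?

q0 --y--> q1
q1 --y--> q2
q2 --x--> q4
q4 --y--> q4
q4 --x--> q2
q2 --x--> q4
q4 --x--> q2
q2 --y--> q3
q3 --y--> q3
q3 --y--> q3
q3 --x--> q0
q0 --y--> q1
q1 --x--> q3
q3 --y--> q3

q3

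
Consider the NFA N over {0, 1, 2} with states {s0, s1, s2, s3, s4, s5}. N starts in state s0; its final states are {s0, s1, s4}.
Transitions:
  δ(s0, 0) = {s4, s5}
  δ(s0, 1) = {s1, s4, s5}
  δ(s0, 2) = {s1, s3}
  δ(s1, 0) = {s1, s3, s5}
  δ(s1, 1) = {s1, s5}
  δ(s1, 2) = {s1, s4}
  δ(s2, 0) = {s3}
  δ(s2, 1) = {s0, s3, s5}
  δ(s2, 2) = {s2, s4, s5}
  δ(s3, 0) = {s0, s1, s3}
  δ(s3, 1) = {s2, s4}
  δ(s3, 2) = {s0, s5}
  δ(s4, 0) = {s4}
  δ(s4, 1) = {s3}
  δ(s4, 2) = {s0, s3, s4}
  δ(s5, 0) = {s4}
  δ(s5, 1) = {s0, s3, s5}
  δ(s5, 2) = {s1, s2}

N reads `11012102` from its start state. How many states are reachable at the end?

Start: {s0}
read 1: {s1, s4, s5}
read 1: {s0, s1, s3, s5}
read 0: {s0, s1, s3, s4, s5}
read 1: {s0, s1, s2, s3, s4, s5}
read 2: {s0, s1, s2, s3, s4, s5}
read 1: {s0, s1, s2, s3, s4, s5}
read 0: {s0, s1, s3, s4, s5}
read 2: {s0, s1, s2, s3, s4, s5}
Final reachable set {s0, s1, s2, s3, s4, s5} has 6 states.

6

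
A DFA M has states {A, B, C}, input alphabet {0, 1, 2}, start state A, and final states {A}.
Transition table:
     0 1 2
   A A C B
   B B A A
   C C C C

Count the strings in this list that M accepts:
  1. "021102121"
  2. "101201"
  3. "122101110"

"021102121": rejected
"101201": rejected
"122101110": rejected

0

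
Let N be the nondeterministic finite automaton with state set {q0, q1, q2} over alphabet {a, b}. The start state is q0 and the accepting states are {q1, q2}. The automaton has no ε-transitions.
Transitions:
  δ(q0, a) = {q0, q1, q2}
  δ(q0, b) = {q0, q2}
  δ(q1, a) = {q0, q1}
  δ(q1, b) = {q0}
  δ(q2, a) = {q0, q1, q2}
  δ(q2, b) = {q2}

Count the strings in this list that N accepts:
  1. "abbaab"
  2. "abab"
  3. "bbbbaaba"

"abbaab": accepted
"abab": accepted
"bbbbaaba": accepted

3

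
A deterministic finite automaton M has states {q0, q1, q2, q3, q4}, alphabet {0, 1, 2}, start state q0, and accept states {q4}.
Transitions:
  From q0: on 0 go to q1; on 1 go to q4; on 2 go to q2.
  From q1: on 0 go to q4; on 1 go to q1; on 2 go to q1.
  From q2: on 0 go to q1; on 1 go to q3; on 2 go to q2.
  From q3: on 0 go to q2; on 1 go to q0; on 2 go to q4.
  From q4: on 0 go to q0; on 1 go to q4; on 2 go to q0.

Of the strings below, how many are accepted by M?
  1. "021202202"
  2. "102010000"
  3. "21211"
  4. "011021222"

2

"021202202": rejected
"102010000": accepted
"21211": accepted
"011021222": rejected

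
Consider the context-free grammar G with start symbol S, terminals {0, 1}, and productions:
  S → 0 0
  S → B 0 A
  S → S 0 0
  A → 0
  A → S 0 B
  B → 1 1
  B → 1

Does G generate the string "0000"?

yes

S ⇒ S00 ⇒ 0000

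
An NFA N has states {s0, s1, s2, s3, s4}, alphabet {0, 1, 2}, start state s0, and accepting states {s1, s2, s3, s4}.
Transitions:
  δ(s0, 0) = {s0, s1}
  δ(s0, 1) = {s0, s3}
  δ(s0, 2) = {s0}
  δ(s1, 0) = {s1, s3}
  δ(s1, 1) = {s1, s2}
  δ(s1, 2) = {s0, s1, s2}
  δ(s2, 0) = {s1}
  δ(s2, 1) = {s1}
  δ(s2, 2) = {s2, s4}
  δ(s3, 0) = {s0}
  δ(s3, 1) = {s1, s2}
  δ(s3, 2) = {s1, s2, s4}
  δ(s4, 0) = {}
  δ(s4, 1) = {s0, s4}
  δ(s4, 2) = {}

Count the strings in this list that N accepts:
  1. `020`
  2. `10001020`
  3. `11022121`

`020`: accepted
`10001020`: accepted
`11022121`: accepted

3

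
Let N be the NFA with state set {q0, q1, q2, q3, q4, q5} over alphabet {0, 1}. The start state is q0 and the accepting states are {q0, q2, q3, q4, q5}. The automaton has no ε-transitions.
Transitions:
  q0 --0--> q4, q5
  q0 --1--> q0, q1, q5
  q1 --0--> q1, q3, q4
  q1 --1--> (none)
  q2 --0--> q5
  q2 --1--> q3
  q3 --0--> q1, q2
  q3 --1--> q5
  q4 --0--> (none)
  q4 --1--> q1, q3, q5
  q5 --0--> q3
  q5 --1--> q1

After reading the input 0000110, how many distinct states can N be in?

Start: {q0}
read 0: {q4, q5}
read 0: {q3}
read 0: {q1, q2}
read 0: {q1, q3, q4, q5}
read 1: {q1, q3, q5}
read 1: {q1, q5}
read 0: {q1, q3, q4}
Final reachable set {q1, q3, q4} has 3 states.

3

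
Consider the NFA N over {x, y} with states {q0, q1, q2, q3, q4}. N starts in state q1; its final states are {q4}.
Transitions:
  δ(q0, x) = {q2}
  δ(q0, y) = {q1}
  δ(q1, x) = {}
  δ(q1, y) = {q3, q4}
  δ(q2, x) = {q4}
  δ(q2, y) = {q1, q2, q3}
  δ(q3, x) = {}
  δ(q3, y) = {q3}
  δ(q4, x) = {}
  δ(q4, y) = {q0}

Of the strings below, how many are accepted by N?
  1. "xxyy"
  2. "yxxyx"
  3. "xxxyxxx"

0

"xxyy": rejected
"yxxyx": rejected
"xxxyxxx": rejected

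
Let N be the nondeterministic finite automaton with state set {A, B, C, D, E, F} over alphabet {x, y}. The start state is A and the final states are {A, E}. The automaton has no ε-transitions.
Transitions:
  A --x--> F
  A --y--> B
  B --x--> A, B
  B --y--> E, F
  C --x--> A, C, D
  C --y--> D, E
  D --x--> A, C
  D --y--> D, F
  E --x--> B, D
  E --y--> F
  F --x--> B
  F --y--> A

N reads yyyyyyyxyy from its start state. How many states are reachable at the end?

Start: {A}
read y: {B}
read y: {E, F}
read y: {A, F}
read y: {A, B}
read y: {B, E, F}
read y: {A, E, F}
read y: {A, B, F}
read x: {A, B, F}
read y: {A, B, E, F}
read y: {A, B, E, F}
Final reachable set {A, B, E, F} has 4 states.

4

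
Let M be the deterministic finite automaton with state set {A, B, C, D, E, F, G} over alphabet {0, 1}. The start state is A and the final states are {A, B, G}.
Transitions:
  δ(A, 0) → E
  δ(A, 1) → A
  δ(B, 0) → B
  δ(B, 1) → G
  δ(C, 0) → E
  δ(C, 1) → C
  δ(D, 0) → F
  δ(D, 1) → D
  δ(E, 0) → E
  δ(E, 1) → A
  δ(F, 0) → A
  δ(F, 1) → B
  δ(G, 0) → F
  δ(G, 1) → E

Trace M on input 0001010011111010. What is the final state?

A --0--> E
E --0--> E
E --0--> E
E --1--> A
A --0--> E
E --1--> A
A --0--> E
E --0--> E
E --1--> A
A --1--> A
A --1--> A
A --1--> A
A --1--> A
A --0--> E
E --1--> A
A --0--> E

E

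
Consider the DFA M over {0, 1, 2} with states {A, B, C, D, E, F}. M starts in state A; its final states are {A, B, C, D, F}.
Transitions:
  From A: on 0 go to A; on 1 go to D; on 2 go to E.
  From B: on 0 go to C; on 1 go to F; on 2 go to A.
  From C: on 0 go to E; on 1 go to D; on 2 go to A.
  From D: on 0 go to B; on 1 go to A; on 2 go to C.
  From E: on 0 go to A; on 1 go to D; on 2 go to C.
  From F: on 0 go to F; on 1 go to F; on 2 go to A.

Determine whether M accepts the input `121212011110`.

accepted

A --1--> D
D --2--> C
C --1--> D
D --2--> C
C --1--> D
D --2--> C
C --0--> E
E --1--> D
D --1--> A
A --1--> D
D --1--> A
A --0--> A
End in state A, which is an accepting state.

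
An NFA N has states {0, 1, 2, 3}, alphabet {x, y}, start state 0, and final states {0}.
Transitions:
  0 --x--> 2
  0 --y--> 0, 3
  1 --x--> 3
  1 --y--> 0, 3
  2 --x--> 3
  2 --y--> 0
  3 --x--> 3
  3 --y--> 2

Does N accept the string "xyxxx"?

rejected

Start: {0}
read x: {2}
read y: {0}
read x: {2}
read x: {3}
read x: {3}
Reachable ∩ accepting = {} — empty.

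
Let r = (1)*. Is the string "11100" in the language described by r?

11100 cannot be split into zero or more pieces each matching 1.

no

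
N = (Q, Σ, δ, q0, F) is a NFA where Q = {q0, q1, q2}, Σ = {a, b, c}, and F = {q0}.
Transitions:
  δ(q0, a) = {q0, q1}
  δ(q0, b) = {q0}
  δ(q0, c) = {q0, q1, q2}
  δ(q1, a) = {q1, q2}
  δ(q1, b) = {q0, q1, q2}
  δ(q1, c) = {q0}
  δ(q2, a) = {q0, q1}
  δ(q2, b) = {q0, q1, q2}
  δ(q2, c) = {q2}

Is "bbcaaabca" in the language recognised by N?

accepted

Start: {q0}
read b: {q0}
read b: {q0}
read c: {q0, q1, q2}
read a: {q0, q1, q2}
read a: {q0, q1, q2}
read a: {q0, q1, q2}
read b: {q0, q1, q2}
read c: {q0, q1, q2}
read a: {q0, q1, q2}
Reachable ∩ accepting = {q0} — nonempty.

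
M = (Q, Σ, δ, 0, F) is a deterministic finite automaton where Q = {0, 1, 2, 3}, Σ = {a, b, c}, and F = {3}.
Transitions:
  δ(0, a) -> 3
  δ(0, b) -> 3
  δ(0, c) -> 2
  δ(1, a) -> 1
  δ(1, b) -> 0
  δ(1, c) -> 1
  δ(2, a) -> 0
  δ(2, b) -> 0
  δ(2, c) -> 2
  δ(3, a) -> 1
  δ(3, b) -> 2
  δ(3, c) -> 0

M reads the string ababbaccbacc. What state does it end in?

2

0 --a--> 3
3 --b--> 2
2 --a--> 0
0 --b--> 3
3 --b--> 2
2 --a--> 0
0 --c--> 2
2 --c--> 2
2 --b--> 0
0 --a--> 3
3 --c--> 0
0 --c--> 2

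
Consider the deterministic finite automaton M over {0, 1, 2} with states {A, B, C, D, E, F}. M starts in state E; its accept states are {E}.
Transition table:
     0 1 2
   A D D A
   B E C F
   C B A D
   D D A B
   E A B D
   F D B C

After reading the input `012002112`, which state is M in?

A

E --0--> A
A --1--> D
D --2--> B
B --0--> E
E --0--> A
A --2--> A
A --1--> D
D --1--> A
A --2--> A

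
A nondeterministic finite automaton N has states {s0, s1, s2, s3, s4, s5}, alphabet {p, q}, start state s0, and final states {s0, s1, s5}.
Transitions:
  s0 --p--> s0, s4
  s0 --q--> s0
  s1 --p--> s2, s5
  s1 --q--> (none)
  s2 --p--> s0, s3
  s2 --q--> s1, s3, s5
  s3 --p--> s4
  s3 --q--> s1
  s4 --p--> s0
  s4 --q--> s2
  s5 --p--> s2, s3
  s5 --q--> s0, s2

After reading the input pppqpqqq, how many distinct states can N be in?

3

Start: {s0}
read p: {s0, s4}
read p: {s0, s4}
read p: {s0, s4}
read q: {s0, s2}
read p: {s0, s3, s4}
read q: {s0, s1, s2}
read q: {s0, s1, s3, s5}
read q: {s0, s1, s2}
Final reachable set {s0, s1, s2} has 3 states.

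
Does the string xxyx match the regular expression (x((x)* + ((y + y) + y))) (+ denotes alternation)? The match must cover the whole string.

no

No split of xxyx into u·v has x matching u and ((x)*+((y+y)+y)) matching v.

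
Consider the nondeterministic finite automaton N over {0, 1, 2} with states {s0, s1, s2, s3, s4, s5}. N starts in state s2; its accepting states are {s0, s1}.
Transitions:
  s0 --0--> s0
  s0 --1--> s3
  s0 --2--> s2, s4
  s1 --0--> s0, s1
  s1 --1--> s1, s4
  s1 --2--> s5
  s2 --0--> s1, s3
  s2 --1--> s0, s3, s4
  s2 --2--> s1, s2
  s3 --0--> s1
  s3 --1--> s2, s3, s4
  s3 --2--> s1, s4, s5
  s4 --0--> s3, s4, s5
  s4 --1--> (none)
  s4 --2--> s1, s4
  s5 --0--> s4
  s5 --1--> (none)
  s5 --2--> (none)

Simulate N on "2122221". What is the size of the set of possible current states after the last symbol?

4

Start: {s2}
read 2: {s1, s2}
read 1: {s0, s1, s3, s4}
read 2: {s1, s2, s4, s5}
read 2: {s1, s2, s4, s5}
read 2: {s1, s2, s4, s5}
read 2: {s1, s2, s4, s5}
read 1: {s0, s1, s3, s4}
Final reachable set {s0, s1, s3, s4} has 4 states.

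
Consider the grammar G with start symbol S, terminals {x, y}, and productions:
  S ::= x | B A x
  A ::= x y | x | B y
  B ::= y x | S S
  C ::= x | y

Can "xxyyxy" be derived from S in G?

no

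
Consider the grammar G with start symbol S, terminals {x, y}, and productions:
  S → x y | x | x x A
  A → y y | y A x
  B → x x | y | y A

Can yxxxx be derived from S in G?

no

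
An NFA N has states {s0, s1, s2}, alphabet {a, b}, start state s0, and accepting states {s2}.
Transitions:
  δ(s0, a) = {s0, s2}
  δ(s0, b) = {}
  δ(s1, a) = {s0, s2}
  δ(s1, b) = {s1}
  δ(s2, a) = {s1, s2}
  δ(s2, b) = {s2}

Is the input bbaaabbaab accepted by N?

rejected

Start: {s0}
read b: {}
The reachable set is empty and stays empty for the remaining 9 symbols.
Reachable ∩ accepting = {} — empty.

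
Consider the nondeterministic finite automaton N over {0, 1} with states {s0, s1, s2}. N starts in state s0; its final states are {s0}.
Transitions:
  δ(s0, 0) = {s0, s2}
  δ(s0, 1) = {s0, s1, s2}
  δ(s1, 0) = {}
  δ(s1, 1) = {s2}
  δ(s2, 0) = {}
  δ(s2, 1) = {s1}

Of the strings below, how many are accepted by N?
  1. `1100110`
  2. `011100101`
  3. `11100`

3

`1100110`: accepted
`011100101`: accepted
`11100`: accepted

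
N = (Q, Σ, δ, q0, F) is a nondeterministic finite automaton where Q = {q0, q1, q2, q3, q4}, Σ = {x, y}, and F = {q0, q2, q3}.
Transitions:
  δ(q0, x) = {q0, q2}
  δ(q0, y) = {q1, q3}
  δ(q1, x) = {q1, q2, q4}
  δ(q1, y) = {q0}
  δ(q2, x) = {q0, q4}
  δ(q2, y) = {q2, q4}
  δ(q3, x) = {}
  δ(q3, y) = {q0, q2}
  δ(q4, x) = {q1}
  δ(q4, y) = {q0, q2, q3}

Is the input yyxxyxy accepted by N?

accepted

Start: {q0}
read y: {q1, q3}
read y: {q0, q2}
read x: {q0, q2, q4}
read x: {q0, q1, q2, q4}
read y: {q0, q1, q2, q3, q4}
read x: {q0, q1, q2, q4}
read y: {q0, q1, q2, q3, q4}
Reachable ∩ accepting = {q0, q2, q3} — nonempty.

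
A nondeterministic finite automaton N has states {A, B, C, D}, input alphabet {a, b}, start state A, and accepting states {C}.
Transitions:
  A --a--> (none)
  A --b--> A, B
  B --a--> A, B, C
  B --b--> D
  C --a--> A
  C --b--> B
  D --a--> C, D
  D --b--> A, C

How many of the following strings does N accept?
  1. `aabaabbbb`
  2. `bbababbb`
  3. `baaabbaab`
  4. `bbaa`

`aabaabbbb`: rejected
`bbababbb`: accepted
`baaabbaab`: accepted
`bbaa`: accepted

3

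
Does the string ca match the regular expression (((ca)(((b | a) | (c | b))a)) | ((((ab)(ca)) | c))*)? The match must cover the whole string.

Neither ((ca)(((b|a)|(c|b))a)) nor ((((ab)(ca))|c))* matches ca.

no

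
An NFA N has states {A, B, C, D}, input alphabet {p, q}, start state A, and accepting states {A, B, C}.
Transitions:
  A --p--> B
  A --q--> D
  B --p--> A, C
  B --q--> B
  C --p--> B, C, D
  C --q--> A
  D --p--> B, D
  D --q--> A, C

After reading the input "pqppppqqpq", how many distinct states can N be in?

Start: {A}
read p: {B}
read q: {B}
read p: {A, C}
read p: {B, C, D}
read p: {A, B, C, D}
read p: {A, B, C, D}
read q: {A, B, C, D}
read q: {A, B, C, D}
read p: {A, B, C, D}
read q: {A, B, C, D}
Final reachable set {A, B, C, D} has 4 states.

4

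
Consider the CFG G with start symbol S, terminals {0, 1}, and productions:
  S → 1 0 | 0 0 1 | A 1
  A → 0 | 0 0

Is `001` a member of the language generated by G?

S ⇒ A1 ⇒ 001

yes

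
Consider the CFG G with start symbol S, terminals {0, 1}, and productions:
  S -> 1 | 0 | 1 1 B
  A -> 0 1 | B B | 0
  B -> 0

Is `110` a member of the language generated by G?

yes

S ⇒ 11B ⇒ 110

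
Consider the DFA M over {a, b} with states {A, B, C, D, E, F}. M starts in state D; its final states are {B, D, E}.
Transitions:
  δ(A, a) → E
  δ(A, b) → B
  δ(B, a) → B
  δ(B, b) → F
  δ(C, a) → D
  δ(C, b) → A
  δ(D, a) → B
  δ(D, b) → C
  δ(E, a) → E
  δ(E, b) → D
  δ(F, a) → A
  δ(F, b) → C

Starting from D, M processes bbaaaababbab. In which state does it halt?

D --b--> C
C --b--> A
A --a--> E
E --a--> E
E --a--> E
E --a--> E
E --b--> D
D --a--> B
B --b--> F
F --b--> C
C --a--> D
D --b--> C

C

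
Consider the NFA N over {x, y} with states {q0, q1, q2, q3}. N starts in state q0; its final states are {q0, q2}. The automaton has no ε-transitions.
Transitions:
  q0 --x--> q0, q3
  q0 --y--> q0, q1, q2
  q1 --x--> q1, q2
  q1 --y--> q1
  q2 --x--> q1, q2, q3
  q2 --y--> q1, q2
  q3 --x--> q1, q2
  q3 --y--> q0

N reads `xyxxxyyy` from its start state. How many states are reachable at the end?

3

Start: {q0}
read x: {q0, q3}
read y: {q0, q1, q2}
read x: {q0, q1, q2, q3}
read x: {q0, q1, q2, q3}
read x: {q0, q1, q2, q3}
read y: {q0, q1, q2}
read y: {q0, q1, q2}
read y: {q0, q1, q2}
Final reachable set {q0, q1, q2} has 3 states.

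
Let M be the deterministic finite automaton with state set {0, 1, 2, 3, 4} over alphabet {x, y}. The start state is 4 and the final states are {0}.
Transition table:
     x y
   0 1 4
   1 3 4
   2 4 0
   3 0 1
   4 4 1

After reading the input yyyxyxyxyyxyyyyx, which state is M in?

4

4 --y--> 1
1 --y--> 4
4 --y--> 1
1 --x--> 3
3 --y--> 1
1 --x--> 3
3 --y--> 1
1 --x--> 3
3 --y--> 1
1 --y--> 4
4 --x--> 4
4 --y--> 1
1 --y--> 4
4 --y--> 1
1 --y--> 4
4 --x--> 4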